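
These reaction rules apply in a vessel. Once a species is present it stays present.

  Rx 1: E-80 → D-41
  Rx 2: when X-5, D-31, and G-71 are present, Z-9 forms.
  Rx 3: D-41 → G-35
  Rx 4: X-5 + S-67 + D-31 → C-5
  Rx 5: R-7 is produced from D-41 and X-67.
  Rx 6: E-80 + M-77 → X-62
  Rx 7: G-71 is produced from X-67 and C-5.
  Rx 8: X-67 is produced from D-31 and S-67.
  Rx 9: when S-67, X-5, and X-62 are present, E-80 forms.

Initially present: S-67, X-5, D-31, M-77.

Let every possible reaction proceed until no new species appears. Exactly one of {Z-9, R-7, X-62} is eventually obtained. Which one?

X-5, S-67, and D-31 present → C-5 forms (Rx 4).
D-31 and S-67 present → X-67 forms (Rx 8).
X-67 and C-5 present → G-71 forms (Rx 7).
X-5, D-31, and G-71 present → Z-9 forms (Rx 2).
X-62 would need E-80 and M-77 (Rx 6), but E-80 never forms. R-7 would need D-41 and X-67 (Rx 5), but D-41 never forms.

Z-9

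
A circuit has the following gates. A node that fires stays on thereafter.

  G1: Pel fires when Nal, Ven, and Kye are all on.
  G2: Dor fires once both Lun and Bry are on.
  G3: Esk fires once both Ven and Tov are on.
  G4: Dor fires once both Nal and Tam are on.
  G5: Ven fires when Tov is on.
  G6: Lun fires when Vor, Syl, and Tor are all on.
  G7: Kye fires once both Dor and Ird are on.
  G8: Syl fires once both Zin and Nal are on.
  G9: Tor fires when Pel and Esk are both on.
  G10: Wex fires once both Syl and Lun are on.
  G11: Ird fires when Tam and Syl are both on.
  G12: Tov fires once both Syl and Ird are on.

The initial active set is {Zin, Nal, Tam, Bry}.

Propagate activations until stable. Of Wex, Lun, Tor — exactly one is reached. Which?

G8: Zin and Nal on → Syl on.
G4: Nal and Tam on → Dor on.
G11: Tam and Syl on → Ird on.
G12: Syl and Ird on → Tov on.
G7: Dor and Ird on → Kye on.
Tov is on, so Ven fires (G5).
Ven and Tov are on, so Esk fires (G3).
Nal, Ven, and Kye are on, so Pel fires (G1).
Pel and Esk are on, so Tor fires (G9).
Wex would need Syl and Lun (G10), but Lun never turns on. Lun would need Vor, Syl, and Tor (G6), but Vor never turns on.

Tor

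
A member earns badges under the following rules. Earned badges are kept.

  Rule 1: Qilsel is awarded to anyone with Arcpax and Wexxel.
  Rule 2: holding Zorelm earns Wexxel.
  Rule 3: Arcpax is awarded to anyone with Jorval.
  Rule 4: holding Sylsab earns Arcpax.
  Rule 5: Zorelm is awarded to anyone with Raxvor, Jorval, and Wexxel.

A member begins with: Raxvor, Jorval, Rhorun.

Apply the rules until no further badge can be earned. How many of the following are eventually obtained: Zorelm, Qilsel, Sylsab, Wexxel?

Zorelm would need Raxvor, Jorval, and Wexxel (Rule 5), but Wexxel is never earned.
Qilsel would need Arcpax and Wexxel (Rule 1), but Wexxel is never earned.
No rule produces Sylsab, and it is not given.
Wexxel would need Zorelm (Rule 2), but Zorelm is never earned.
None of the 4 are reached.

0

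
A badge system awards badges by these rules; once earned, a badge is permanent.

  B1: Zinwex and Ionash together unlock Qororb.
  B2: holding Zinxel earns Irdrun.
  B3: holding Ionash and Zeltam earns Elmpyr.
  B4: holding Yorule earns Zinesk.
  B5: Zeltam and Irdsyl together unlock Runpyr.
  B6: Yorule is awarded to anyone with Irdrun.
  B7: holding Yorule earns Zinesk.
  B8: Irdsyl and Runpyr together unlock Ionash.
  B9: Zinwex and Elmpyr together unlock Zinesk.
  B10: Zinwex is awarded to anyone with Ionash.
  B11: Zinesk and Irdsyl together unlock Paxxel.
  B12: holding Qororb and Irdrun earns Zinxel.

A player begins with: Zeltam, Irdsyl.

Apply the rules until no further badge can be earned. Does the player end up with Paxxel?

Yes

With Zeltam and Irdsyl, Runpyr is earned (B5).
With Irdsyl and Runpyr, Ionash is earned (B8).
With Ionash, Zinwex is earned (B10).
With Ionash and Zeltam, Elmpyr is earned (B3).
With Zinwex and Elmpyr, Zinesk is earned (B9).
With Zinesk and Irdsyl, Paxxel is earned (B11).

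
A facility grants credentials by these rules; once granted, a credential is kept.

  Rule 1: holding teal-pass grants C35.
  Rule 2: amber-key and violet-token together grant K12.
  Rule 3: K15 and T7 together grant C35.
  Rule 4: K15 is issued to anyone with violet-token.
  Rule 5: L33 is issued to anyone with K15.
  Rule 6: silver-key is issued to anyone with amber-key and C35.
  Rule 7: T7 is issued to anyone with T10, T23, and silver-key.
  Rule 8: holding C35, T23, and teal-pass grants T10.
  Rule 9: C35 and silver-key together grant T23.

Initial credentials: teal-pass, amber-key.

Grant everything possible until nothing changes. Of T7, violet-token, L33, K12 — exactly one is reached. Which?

T7

Holding teal-pass grants C35 (Rule 1).
Holding amber-key and C35 grants silver-key (Rule 6).
Holding C35 and silver-key grants T23 (Rule 9).
Holding C35, T23, and teal-pass grants T10 (Rule 8).
Holding T10, T23, and silver-key grants T7 (Rule 7).
K12 would need amber-key and violet-token (Rule 2), but violet-token is never granted. L33 would need K15 (Rule 5), but K15 is never granted. No rule produces violet-token, and it is not given.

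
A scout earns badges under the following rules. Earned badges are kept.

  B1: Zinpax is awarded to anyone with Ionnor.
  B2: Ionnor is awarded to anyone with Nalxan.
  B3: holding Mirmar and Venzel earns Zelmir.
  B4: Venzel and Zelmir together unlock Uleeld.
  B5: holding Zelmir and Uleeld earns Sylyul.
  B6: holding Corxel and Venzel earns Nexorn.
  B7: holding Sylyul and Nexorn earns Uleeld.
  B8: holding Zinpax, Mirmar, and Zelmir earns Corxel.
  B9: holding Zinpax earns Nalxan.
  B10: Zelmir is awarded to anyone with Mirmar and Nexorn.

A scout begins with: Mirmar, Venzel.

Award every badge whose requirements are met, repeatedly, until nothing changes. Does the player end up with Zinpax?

Zinpax would need Ionnor (B1), but Ionnor is never earned.

No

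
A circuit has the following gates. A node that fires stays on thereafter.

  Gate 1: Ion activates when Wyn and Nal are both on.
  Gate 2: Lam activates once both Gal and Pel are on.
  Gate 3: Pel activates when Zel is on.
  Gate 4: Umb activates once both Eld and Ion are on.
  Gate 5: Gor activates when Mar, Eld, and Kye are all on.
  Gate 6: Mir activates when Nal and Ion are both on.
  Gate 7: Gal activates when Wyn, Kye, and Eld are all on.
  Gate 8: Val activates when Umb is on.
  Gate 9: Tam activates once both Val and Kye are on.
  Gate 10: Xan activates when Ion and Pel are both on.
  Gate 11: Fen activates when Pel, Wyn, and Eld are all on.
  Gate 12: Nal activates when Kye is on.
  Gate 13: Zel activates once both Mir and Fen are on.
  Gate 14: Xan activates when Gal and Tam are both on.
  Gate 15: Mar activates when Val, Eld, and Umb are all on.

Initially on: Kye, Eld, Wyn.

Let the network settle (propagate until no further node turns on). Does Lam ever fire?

Lam would need Gal and Pel (Gate 2), but Pel never turns on.

No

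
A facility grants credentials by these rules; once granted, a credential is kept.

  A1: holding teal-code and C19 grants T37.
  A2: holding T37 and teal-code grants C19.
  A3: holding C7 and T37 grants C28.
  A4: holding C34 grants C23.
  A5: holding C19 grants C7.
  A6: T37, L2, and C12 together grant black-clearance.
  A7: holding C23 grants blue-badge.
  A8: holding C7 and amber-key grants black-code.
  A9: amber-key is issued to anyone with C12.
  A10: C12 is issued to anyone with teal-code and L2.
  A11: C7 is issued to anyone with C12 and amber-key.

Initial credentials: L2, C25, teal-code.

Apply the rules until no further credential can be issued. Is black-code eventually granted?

Yes

Holding teal-code and L2 grants C12 (A10).
Holding C12 grants amber-key (A9).
Holding C12 and amber-key grants C7 (A11).
Holding C7 and amber-key grants black-code (A8).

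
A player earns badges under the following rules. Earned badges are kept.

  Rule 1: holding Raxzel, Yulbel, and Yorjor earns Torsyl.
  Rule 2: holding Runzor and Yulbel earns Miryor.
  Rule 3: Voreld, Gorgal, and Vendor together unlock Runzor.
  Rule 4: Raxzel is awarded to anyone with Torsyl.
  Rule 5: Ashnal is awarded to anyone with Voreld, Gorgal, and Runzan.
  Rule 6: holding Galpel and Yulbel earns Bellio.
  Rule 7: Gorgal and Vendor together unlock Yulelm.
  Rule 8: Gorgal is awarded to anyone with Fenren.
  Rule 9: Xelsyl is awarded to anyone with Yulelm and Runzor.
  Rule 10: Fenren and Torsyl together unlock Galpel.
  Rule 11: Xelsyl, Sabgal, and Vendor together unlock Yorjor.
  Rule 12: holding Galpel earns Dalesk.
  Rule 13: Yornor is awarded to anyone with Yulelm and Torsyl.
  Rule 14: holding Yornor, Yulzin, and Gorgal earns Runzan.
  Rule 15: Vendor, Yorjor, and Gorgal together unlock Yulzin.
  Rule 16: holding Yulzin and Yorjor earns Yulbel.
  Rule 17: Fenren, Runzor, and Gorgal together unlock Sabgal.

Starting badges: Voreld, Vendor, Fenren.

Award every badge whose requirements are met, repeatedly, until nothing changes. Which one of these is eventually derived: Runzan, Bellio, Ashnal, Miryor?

With Fenren, Gorgal is earned (Rule 8).
With Voreld, Gorgal, and Vendor, Runzor is earned (Rule 3).
With Gorgal and Vendor, Yulelm is earned (Rule 7).
With Fenren, Runzor, and Gorgal, Sabgal is earned (Rule 17).
With Yulelm and Runzor, Xelsyl is earned (Rule 9).
With Xelsyl, Sabgal, and Vendor, Yorjor is earned (Rule 11).
With Vendor, Yorjor, and Gorgal, Yulzin is earned (Rule 15).
With Yulzin and Yorjor, Yulbel is earned (Rule 16).
With Runzor and Yulbel, Miryor is earned (Rule 2).
Ashnal would need Voreld, Gorgal, and Runzan (Rule 5), but Runzan is never earned. Bellio would need Galpel and Yulbel (Rule 6), but Galpel is never earned. Runzan would need Yornor, Yulzin, and Gorgal (Rule 14), but Yornor is never earned.

Miryor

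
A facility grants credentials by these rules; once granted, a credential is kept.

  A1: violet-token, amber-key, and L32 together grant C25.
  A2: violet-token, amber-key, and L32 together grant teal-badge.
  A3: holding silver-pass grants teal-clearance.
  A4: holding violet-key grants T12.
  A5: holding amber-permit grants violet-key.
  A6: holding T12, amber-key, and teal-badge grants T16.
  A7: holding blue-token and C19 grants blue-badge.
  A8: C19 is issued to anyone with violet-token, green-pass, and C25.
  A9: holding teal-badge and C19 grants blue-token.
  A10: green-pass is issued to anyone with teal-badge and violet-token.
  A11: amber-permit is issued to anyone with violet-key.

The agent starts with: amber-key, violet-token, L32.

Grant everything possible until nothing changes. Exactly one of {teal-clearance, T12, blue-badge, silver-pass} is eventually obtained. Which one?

blue-badge

Holding violet-token, amber-key, and L32 grants teal-badge (A2).
Holding violet-token, amber-key, and L32 grants C25 (A1).
Holding teal-badge and violet-token grants green-pass (A10).
Holding violet-token, green-pass, and C25 grants C19 (A8).
Holding teal-badge and C19 grants blue-token (A9).
Holding blue-token and C19 grants blue-badge (A7).
No rule produces silver-pass, and it is not given. teal-clearance would need silver-pass (A3), but silver-pass is never granted. T12 would need violet-key (A4), but violet-key is never granted.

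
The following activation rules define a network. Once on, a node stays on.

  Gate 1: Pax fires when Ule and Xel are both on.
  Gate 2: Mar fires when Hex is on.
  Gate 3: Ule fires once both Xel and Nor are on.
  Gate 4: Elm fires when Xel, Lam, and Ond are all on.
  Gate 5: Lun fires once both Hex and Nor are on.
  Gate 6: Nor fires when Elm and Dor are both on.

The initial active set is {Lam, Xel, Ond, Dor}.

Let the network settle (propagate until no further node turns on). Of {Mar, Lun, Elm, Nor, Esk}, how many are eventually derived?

2

Gate 4: Xel, Lam, and Ond on → Elm on.
Gate 6: Elm and Dor on → Nor on.
Mar would need Hex (Gate 2), but Hex never turns on.
Lun would need Hex and Nor (Gate 5), but Hex never turns on.
Elm: reached.
Nor: reached.
No rule produces Esk, and it is not given.
Reached: Elm and Nor — 2 of the 5.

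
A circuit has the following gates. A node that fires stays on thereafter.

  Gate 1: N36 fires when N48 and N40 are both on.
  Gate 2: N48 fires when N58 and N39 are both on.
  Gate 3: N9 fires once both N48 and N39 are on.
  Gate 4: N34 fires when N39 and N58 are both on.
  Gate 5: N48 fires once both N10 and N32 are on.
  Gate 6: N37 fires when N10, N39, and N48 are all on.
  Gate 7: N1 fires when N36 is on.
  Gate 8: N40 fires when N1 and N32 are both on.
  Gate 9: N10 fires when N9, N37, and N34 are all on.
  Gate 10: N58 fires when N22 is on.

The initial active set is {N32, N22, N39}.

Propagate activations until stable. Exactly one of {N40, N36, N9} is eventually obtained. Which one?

N9

Gate 10: N22 on → N58 on.
Gate 2: N58 and N39 on → N48 on.
Gate 3: N48 and N39 on → N9 on.
N36 would need N48 and N40 (Gate 1), but N40 never turns on. N40 would need N1 and N32 (Gate 8), but N1 never turns on.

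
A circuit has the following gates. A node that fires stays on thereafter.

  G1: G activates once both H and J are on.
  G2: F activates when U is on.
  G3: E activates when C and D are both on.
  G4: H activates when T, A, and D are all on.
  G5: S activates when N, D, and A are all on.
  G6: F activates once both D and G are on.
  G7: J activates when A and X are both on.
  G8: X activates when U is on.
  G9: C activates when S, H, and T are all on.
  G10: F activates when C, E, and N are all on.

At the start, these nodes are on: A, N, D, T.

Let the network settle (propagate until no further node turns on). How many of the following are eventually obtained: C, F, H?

T, A, and D are on, so H activates (G4).
N, D, and A are on, so S activates (G5).
G9: S, H, and T on → C on.
G3: C and D on → E on.
C, E, and N are on, so F activates (G10).
C: reached.
F: reached.
H: reached.
All 3 are reached.

3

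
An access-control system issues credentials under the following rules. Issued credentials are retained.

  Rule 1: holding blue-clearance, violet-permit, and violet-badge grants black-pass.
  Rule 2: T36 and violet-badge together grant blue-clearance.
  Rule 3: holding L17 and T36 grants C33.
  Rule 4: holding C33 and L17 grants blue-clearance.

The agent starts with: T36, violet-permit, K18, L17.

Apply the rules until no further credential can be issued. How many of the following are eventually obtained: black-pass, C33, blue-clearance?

2

Holding L17 and T36 grants C33 (Rule 3).
Holding C33 and L17 grants blue-clearance (Rule 4).
black-pass would need blue-clearance, violet-permit, and violet-badge (Rule 1), but violet-badge is never granted.
C33: reached.
blue-clearance: reached.
Reached: C33 and blue-clearance — 2 of the 3.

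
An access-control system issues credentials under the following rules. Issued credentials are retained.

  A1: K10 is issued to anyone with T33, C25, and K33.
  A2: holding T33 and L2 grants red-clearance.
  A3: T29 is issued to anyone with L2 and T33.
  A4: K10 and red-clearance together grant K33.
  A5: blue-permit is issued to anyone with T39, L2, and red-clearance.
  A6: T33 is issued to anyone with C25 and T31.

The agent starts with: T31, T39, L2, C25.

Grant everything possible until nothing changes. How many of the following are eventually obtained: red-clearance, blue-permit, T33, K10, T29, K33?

4

Holding C25 and T31 grants T33 (A6).
Holding T33 and L2 grants red-clearance (A2).
Holding L2 and T33 grants T29 (A3).
Holding T39, L2, and red-clearance grants blue-permit (A5).
red-clearance: reached.
blue-permit: reached.
T33: reached.
K10 would need T33, C25, and K33 (A1), but K33 is never granted.
T29: reached.
K33 would need K10 and red-clearance (A4), but K10 is never granted.
Reached: red-clearance, blue-permit, T33, and T29 — 4 of the 6.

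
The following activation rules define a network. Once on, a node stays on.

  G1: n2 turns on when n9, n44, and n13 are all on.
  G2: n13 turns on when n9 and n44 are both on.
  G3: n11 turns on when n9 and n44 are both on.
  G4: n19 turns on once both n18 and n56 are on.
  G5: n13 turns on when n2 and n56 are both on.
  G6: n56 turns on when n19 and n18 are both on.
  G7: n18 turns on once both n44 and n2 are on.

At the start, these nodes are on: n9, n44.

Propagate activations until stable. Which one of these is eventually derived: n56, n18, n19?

n18

G2: n9 and n44 on → n13 on.
G1: n9, n44, and n13 on → n2 on.
n44 and n2 are on, so n18 turns on (G7).
n56 would need n19 and n18 (G6), but n19 never turns on. n19 would need n18 and n56 (G4), but n56 never turns on.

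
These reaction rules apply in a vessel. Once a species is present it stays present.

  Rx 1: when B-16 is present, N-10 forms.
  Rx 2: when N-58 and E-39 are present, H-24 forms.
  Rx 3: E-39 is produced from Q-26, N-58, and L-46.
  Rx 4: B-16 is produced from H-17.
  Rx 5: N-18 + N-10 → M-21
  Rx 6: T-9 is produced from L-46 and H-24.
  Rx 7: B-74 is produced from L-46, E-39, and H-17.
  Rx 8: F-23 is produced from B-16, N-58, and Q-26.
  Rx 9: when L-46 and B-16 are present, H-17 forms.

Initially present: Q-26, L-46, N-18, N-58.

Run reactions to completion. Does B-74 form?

No

B-74 would need L-46, E-39, and H-17 (Rx 7), but H-17 never forms.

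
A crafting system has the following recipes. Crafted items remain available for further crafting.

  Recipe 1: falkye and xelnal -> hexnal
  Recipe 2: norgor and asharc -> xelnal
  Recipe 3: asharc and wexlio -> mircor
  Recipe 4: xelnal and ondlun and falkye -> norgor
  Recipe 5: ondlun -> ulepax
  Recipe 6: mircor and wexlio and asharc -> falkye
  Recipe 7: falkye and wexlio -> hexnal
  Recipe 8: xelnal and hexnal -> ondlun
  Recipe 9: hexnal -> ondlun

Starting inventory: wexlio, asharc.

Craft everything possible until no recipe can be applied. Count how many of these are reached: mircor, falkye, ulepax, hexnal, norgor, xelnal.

4

Using Recipe 3, asharc and wexlio make mircor.
Using Recipe 6, mircor, wexlio, and asharc make falkye.
falkye and wexlio -> hexnal (Recipe 7).
Using Recipe 9, hexnal makes ondlun.
ondlun -> ulepax (Recipe 5).
mircor: reached.
falkye: reached.
ulepax: reached.
hexnal: reached.
norgor would need xelnal, ondlun, and falkye (Recipe 4), but xelnal is never obtained.
xelnal would need norgor and asharc (Recipe 2), but norgor is never obtained.
Reached: mircor, falkye, ulepax, and hexnal — 4 of the 6.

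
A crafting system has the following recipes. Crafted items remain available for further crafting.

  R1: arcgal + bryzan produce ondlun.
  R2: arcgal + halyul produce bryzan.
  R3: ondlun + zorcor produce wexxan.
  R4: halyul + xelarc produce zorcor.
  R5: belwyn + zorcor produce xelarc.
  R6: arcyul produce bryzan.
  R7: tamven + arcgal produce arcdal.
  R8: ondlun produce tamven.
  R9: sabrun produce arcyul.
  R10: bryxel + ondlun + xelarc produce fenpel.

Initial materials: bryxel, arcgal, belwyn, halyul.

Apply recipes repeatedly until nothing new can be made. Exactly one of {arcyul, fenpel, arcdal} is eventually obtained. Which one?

arcdal

arcgal + halyul → bryzan (R2).
arcgal + bryzan → ondlun (R1).
ondlun → tamven (R8).
tamven + arcgal → arcdal (R7).
arcyul would need sabrun (R9), but sabrun is never obtained. fenpel would need bryxel, ondlun, and xelarc (R10), but xelarc is never obtained.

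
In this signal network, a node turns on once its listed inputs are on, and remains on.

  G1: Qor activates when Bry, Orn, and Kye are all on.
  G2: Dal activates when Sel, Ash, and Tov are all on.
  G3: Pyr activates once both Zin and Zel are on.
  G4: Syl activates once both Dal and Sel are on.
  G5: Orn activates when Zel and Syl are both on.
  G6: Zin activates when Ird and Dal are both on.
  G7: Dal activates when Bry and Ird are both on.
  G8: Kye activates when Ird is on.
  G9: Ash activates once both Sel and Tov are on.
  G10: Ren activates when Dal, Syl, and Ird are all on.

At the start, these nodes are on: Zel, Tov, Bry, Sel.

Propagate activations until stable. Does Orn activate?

G9: Sel and Tov on → Ash on.
G2: Sel, Ash, and Tov on → Dal on.
Dal and Sel are on, so Syl activates (G4).
Zel and Syl are on, so Orn activates (G5).

Yes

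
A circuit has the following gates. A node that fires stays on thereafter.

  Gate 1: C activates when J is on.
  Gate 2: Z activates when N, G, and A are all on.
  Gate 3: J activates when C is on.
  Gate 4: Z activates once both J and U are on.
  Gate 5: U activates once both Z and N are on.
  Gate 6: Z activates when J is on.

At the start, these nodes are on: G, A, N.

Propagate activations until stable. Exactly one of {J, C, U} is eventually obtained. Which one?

U

Gate 2: N, G, and A on → Z on.
Gate 5: Z and N on → U on.
C would need J (Gate 1), but J never turns on. J would need C (Gate 3), but C never turns on.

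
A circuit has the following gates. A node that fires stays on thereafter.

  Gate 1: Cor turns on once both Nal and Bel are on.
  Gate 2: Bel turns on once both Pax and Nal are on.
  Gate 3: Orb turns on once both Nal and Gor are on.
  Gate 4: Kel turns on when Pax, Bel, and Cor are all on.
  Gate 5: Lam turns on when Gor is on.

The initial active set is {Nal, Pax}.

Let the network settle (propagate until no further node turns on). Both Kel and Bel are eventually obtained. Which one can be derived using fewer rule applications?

Bel

Bel: Gate 2: Pax and Nal on → Bel on. [1 rule application]
Kel: Pax and Nal are on, so Bel turns on (Gate 2). Gate 1: Nal and Bel on → Cor on. Gate 4: Pax, Bel, and Cor on → Kel on. [3 rule applications]
Bel needs fewer.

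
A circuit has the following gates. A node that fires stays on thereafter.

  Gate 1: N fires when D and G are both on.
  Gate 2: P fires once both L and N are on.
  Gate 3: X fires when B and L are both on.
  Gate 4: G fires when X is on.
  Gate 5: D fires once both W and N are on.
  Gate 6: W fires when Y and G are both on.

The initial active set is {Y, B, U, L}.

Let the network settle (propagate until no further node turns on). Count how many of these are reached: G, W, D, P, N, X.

3

B and L are on, so X fires (Gate 3).
X is on, so G fires (Gate 4).
Y and G are on, so W fires (Gate 6).
G: reached.
W: reached.
D would need W and N (Gate 5), but N never turns on.
P would need L and N (Gate 2), but N never turns on.
N would need D and G (Gate 1), but D never turns on.
X: reached.
Reached: G, W, and X — 3 of the 6.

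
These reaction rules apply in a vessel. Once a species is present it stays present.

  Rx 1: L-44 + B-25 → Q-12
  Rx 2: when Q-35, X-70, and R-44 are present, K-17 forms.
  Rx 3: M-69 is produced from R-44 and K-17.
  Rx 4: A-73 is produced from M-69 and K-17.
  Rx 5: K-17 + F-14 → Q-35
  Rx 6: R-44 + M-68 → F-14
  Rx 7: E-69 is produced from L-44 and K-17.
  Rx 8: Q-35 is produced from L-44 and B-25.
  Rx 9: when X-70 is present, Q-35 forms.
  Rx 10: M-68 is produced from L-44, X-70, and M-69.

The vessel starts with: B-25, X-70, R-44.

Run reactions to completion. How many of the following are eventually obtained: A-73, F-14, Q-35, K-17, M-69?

4

X-70 present → Q-35 forms (Rx 9).
Q-35, X-70, and R-44 present → K-17 forms (Rx 2).
R-44 and K-17 present → M-69 forms (Rx 3).
M-69 and K-17 present → A-73 forms (Rx 4).
A-73: reached.
F-14 would need R-44 and M-68 (Rx 6), but M-68 never forms.
Q-35: reached.
K-17: reached.
M-69: reached.
Reached: A-73, Q-35, K-17, and M-69 — 4 of the 5.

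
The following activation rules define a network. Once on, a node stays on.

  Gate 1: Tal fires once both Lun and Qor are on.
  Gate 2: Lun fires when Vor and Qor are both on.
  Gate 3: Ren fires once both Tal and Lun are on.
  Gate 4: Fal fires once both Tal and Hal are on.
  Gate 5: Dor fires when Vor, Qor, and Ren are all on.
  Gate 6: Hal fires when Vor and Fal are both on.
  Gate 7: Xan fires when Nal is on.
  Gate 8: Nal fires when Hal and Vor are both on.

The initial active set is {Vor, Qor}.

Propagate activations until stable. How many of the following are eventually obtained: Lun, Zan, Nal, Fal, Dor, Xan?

2

Gate 2: Vor and Qor on → Lun on.
Gate 1: Lun and Qor on → Tal on.
Gate 3: Tal and Lun on → Ren on.
Vor, Qor, and Ren are on, so Dor fires (Gate 5).
Lun: reached.
No rule produces Zan, and it is not given.
Nal would need Hal and Vor (Gate 8), but Hal never turns on.
Fal would need Tal and Hal (Gate 4), but Hal never turns on.
Dor: reached.
Xan would need Nal (Gate 7), but Nal never turns on.
Reached: Lun and Dor — 2 of the 6.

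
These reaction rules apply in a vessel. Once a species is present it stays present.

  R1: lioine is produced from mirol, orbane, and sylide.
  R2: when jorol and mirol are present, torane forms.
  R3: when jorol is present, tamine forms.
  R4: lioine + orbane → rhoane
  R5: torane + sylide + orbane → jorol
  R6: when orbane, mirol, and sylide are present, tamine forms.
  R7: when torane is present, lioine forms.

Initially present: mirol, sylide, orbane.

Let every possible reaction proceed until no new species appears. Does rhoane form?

Yes

mirol, orbane, and sylide present → lioine forms (R1).
lioine and orbane present → rhoane forms (R4).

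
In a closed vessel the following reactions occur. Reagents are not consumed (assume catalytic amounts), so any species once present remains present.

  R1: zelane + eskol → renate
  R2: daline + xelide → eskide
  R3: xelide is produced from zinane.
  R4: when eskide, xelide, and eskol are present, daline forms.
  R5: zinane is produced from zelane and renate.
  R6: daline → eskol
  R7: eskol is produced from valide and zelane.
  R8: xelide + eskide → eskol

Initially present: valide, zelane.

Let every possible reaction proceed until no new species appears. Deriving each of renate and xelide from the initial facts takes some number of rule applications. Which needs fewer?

renate: valide and zelane present → eskol forms (R7). zelane and eskol present → renate forms (R1). [2 rule applications]
xelide: valide and zelane present → eskol forms (R7). zelane and eskol present → renate forms (R1). zelane and renate present → zinane forms (R5). zinane present → xelide forms (R3). [4 rule applications]
renate needs fewer.

renate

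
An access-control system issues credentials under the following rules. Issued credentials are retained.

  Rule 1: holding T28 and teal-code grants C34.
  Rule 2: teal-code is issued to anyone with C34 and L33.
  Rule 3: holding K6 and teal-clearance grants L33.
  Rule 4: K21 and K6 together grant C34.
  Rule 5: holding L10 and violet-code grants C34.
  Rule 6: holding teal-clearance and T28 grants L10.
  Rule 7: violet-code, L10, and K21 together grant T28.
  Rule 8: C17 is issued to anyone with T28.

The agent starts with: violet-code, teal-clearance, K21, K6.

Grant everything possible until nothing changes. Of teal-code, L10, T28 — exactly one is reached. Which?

Holding K6 and teal-clearance grants L33 (Rule 3).
Holding K21 and K6 grants C34 (Rule 4).
Holding C34 and L33 grants teal-code (Rule 2).
L10 would need teal-clearance and T28 (Rule 6), but T28 is never granted. T28 would need violet-code, L10, and K21 (Rule 7), but L10 is never granted.

teal-code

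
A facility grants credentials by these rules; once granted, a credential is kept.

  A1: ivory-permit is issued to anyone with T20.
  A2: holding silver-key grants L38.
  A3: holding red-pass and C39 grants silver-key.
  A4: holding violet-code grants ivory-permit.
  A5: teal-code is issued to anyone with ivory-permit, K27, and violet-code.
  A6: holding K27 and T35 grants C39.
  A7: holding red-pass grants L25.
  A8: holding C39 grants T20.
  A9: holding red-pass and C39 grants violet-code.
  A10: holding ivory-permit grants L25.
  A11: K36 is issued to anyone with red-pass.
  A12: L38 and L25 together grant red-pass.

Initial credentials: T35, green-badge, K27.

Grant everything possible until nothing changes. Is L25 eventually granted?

Holding K27 and T35 grants C39 (A6).
Holding C39 grants T20 (A8).
Holding T20 grants ivory-permit (A1).
Holding ivory-permit grants L25 (A10).

Yes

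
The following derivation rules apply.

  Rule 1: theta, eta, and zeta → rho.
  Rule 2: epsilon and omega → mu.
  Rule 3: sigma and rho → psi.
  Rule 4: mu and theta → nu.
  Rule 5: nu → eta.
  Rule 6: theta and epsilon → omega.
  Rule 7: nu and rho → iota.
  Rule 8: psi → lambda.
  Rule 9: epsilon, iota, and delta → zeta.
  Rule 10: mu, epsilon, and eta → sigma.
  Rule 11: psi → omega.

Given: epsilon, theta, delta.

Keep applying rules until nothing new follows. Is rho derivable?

rho would need theta, eta, and zeta (Rule 1), but zeta is never established.

No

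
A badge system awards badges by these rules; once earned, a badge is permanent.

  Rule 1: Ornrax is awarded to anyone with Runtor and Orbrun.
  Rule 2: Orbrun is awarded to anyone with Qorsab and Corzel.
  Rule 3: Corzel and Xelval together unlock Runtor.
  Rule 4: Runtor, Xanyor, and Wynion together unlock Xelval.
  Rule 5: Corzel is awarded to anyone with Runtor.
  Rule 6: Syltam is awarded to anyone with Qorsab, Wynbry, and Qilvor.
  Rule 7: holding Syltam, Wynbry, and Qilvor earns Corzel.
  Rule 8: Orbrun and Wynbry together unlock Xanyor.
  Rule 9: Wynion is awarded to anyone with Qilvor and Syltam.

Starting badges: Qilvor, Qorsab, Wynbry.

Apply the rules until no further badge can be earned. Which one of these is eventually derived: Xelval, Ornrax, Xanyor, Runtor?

Xanyor

With Qorsab, Wynbry, and Qilvor, Syltam is earned (Rule 6).
With Syltam, Wynbry, and Qilvor, Corzel is earned (Rule 7).
With Qorsab and Corzel, Orbrun is earned (Rule 2).
With Orbrun and Wynbry, Xanyor is earned (Rule 8).
Runtor would need Corzel and Xelval (Rule 3), but Xelval is never earned. Ornrax would need Runtor and Orbrun (Rule 1), but Runtor is never earned. Xelval would need Runtor, Xanyor, and Wynion (Rule 4), but Runtor is never earned.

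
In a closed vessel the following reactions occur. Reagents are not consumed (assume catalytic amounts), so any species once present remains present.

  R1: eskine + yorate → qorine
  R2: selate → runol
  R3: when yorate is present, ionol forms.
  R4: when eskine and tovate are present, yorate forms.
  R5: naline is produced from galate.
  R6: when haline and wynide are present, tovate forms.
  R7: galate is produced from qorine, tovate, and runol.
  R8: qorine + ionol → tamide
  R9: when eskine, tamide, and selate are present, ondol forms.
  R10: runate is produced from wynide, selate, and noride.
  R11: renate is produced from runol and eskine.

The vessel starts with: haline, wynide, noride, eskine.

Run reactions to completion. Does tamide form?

Yes

haline and wynide present → tovate forms (R6).
eskine and tovate present → yorate forms (R4).
yorate present → ionol forms (R3).
eskine and yorate present → qorine forms (R1).
qorine and ionol present → tamide forms (R8).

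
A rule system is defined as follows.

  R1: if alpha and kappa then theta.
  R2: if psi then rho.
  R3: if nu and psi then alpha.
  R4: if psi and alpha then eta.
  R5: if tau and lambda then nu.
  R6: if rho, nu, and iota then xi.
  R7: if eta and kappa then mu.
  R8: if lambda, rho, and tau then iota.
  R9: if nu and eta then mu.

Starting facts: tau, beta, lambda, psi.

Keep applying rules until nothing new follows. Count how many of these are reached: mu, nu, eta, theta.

From tau and lambda, R5 gives nu.
From nu and psi, R3 gives alpha.
From psi and alpha, R4 gives eta.
nu and eta hold, so mu follows (R9).
mu: reached.
nu: reached.
eta: reached.
theta would need alpha and kappa (R1), but kappa is never established.
Reached: mu, nu, and eta — 3 of the 4.

3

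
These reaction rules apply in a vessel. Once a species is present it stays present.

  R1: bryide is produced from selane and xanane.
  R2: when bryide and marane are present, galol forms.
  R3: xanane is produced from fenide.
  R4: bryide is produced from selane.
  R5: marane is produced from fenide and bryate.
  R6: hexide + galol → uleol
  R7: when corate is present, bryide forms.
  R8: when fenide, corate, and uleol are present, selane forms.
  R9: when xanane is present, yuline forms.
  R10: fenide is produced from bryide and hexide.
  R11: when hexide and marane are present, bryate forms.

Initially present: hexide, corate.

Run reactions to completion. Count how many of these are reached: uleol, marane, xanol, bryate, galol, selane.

uleol would need hexide and galol (R6), but galol never forms.
marane would need fenide and bryate (R5), but bryate never forms.
No rule produces xanol, and it is not given.
bryate would need hexide and marane (R11), but marane never forms.
galol would need bryide and marane (R2), but marane never forms.
selane would need fenide, corate, and uleol (R8), but uleol never forms.
None of the 6 are reached.

0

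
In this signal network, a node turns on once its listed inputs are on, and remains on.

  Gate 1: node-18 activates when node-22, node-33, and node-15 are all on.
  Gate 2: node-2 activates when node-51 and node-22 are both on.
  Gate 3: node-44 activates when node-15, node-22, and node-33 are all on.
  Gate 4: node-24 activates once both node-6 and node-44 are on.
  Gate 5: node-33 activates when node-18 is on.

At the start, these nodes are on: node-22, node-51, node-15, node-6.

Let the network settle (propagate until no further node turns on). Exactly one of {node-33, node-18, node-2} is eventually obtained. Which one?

node-2

Gate 2: node-51 and node-22 on → node-2 on.
node-33 would need node-18 (Gate 5), but node-18 never turns on. node-18 would need node-22, node-33, and node-15 (Gate 1), but node-33 never turns on.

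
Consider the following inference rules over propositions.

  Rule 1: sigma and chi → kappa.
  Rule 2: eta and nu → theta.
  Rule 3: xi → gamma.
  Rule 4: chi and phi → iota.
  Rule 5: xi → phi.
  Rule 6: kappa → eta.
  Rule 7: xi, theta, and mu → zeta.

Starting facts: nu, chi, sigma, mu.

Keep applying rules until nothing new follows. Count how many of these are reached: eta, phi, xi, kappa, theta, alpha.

From sigma and chi, Rule 1 gives kappa.
From kappa, Rule 6 gives eta.
From eta and nu, Rule 2 gives theta.
eta: reached.
phi would need xi (Rule 5), but xi is never established.
No rule produces xi, and it is not given.
kappa: reached.
theta: reached.
No rule produces alpha, and it is not given.
Reached: eta, kappa, and theta — 3 of the 6.

3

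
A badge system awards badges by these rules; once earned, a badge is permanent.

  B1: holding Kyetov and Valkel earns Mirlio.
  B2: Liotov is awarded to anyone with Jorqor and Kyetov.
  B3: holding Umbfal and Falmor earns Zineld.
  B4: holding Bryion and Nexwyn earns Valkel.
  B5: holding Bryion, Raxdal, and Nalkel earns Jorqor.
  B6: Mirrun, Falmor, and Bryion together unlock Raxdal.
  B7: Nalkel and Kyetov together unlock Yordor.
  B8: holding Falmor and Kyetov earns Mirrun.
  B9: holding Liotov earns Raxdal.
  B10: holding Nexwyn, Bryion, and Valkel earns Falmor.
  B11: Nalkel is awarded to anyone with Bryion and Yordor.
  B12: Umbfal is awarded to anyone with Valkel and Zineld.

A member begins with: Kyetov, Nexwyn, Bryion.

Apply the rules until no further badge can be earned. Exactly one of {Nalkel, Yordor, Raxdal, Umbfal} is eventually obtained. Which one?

With Bryion and Nexwyn, Valkel is earned (B4).
With Nexwyn, Bryion, and Valkel, Falmor is earned (B10).
With Falmor and Kyetov, Mirrun is earned (B8).
With Mirrun, Falmor, and Bryion, Raxdal is earned (B6).
Yordor would need Nalkel and Kyetov (B7), but Nalkel is never earned. Nalkel would need Bryion and Yordor (B11), but Yordor is never earned. Umbfal would need Valkel and Zineld (B12), but Zineld is never earned.

Raxdal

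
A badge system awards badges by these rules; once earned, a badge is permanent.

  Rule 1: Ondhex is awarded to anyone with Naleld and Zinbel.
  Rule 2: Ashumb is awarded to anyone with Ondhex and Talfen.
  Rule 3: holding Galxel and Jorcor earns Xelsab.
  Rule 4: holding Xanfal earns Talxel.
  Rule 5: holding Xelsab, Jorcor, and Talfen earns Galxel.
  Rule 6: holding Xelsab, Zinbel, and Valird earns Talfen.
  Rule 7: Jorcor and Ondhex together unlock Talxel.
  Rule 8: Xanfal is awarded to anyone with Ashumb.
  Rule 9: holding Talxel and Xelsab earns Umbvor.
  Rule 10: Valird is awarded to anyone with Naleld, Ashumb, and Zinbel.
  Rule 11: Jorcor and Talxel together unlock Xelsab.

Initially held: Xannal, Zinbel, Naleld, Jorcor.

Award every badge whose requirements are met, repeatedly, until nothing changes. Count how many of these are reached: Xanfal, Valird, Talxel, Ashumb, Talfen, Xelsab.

With Naleld and Zinbel, Ondhex is earned (Rule 1).
With Jorcor and Ondhex, Talxel is earned (Rule 7).
With Jorcor and Talxel, Xelsab is earned (Rule 11).
Xanfal would need Ashumb (Rule 8), but Ashumb is never earned.
Valird would need Naleld, Ashumb, and Zinbel (Rule 10), but Ashumb is never earned.
Talxel: reached.
Ashumb would need Ondhex and Talfen (Rule 2), but Talfen is never earned.
Talfen would need Xelsab, Zinbel, and Valird (Rule 6), but Valird is never earned.
Xelsab: reached.
Reached: Talxel and Xelsab — 2 of the 6.

2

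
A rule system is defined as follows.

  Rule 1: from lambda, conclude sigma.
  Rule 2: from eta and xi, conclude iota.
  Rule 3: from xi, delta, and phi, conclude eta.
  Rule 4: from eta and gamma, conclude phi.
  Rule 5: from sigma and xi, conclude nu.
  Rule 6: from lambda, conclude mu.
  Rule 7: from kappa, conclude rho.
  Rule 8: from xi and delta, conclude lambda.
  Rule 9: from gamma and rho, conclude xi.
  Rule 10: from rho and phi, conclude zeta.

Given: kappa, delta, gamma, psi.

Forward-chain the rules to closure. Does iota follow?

No

iota would need eta and xi (Rule 2), but eta is never established.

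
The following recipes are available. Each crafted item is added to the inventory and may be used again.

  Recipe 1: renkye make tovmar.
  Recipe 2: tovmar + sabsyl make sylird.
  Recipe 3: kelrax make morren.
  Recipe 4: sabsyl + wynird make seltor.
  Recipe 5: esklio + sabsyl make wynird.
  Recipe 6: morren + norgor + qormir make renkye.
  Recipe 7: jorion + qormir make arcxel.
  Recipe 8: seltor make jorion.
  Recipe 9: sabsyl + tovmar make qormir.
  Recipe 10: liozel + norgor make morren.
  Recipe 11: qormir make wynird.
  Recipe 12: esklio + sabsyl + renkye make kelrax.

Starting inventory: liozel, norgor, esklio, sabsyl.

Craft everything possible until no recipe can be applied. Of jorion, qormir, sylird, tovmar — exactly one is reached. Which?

esklio + sabsyl → wynird (Recipe 5).
sabsyl + wynird → seltor (Recipe 4).
Using Recipe 8, seltor makes jorion.
tovmar would need renkye (Recipe 1), but renkye is never obtained. sylird would need tovmar and sabsyl (Recipe 2), but tovmar is never obtained. qormir would need sabsyl and tovmar (Recipe 9), but tovmar is never obtained.

jorion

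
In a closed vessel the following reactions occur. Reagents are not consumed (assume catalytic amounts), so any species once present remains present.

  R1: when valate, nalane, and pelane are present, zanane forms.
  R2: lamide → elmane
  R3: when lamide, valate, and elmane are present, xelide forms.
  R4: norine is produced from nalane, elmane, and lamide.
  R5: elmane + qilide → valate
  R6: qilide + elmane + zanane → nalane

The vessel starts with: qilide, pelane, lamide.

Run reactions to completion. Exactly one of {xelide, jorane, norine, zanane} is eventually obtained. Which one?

xelide

lamide present → elmane forms (R2).
elmane and qilide present → valate forms (R5).
lamide, valate, and elmane present → xelide forms (R3).
norine would need nalane, elmane, and lamide (R4), but nalane never forms. No rule produces jorane, and it is not given. zanane would need valate, nalane, and pelane (R1), but nalane never forms.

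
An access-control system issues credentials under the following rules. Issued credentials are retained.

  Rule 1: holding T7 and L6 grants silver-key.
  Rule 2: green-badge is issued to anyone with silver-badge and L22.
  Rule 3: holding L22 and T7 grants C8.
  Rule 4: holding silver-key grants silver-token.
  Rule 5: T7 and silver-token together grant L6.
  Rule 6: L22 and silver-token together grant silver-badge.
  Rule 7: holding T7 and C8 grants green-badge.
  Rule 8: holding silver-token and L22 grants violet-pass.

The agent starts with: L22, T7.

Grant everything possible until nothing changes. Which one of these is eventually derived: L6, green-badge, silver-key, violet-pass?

Holding L22 and T7 grants C8 (Rule 3).
Holding T7 and C8 grants green-badge (Rule 7).
silver-key would need T7 and L6 (Rule 1), but L6 is never granted. violet-pass would need silver-token and L22 (Rule 8), but silver-token is never granted. L6 would need T7 and silver-token (Rule 5), but silver-token is never granted.

green-badge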